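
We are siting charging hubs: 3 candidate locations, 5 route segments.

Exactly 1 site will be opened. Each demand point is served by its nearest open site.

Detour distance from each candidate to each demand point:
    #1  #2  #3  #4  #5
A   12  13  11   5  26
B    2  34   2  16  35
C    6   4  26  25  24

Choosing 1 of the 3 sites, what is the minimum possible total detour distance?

Open {A}.
  #1→A 12, #2→A 13, #3→A 11, #4→A 5, #5→A 26  ⇒ total 67.
Compare {C}: total 85.
Compare {B}: total 89.

67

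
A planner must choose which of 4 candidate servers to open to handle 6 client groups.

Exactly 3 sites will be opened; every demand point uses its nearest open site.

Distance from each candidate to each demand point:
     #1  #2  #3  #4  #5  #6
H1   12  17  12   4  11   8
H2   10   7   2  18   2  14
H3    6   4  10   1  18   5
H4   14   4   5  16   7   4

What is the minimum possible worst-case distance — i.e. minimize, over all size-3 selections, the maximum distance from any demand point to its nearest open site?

6

Open {H1, H2, H3}.
  Farthest demand point is #1 at distance 6 (to H3); all others are ≤ 6.
With {H2, H3, H4} the worst case is 6.
With {H1, H3, H4} the worst case is 7.
No size-3 selection achieves below 6.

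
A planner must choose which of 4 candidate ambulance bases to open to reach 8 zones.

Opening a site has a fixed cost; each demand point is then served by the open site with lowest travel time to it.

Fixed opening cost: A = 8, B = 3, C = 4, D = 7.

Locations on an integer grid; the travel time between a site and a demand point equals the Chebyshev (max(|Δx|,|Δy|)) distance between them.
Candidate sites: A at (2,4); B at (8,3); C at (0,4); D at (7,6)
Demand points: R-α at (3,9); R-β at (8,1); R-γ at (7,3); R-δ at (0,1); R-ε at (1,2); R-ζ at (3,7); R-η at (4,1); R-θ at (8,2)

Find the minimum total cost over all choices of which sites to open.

Open {B, C}: assign each demand point to its cheapest open site.
  R-α→C 5, R-β→B 2, R-γ→B 1, R-δ→C 3, R-ε→C 2, R-ζ→C 3, R-η→B 4, R-θ→B 1
  travel time 21, fixed 7 → total 28.
Compare {A, B}: travel time 20 + fixed 11 = 31.
Compare {B, C, D}: travel time 20 + fixed 14 = 34.
Compare {A, B, C}: travel time 20 + fixed 15 = 35.
All other subsets cost ≥ 31. Minimum total cost: 28.

28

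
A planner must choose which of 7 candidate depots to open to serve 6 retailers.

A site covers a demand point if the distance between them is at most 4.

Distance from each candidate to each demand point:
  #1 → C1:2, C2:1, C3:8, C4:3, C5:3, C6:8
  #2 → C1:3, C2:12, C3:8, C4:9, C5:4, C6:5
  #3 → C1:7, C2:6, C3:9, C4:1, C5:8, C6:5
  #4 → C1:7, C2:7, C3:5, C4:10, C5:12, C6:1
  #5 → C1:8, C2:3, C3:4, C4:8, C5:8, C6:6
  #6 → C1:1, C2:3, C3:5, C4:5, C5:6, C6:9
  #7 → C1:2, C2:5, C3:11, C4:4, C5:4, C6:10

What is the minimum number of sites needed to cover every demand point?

Coverage sets (demand points within 4 of each site):
  #1: {C1, C2, C4, C5}
  #2: {C1, C5}
  #3: {C4}
  #4: {C6}
  #5: {C2, C3}
  #6: {C1, C2}
  #7: {C1, C4, C5}
No 2 sites suffice: every size-2 union leaves at least one demand point uncovered.
But {#1, #4, #5} covers everything, so the minimum is 3.

3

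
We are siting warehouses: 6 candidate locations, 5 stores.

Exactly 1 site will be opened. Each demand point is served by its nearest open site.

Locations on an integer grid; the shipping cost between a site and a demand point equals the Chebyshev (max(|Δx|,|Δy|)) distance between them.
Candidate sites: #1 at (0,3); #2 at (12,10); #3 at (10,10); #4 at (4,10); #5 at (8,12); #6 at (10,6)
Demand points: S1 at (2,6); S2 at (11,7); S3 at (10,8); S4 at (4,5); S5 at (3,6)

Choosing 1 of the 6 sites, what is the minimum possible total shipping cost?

Open {#6}.
  S1→#6 8, S2→#6 1, S3→#6 2, S4→#6 6, S5→#6 7  ⇒ total 24.
Compare {#3}: total 26.
Compare {#4}: total 26.
No size-1 selection does better; minimum is 24.

24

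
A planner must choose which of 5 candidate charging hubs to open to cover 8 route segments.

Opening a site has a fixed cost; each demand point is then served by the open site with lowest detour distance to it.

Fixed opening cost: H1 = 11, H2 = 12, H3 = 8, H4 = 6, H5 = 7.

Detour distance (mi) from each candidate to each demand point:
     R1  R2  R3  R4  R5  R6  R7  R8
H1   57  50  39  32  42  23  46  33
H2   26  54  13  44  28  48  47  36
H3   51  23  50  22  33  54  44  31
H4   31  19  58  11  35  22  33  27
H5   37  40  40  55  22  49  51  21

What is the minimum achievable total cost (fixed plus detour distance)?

192

Open {H2, H4, H5}: assign each demand point to its cheapest open site.
  R1→H2 26, R2→H4 19, R3→H2 13, R4→H4 11, R5→H5 22, R6→H4 22, R7→H4 33, R8→H5 21
  detour distance 167, fixed 25 → total 192.
Compare {H2, H4}: detour distance 179 + fixed 18 = 197.
Compare {H2, H3, H4, H5}: detour distance 167 + fixed 33 = 200.
Compare {H1, H2, H4, H5}: detour distance 167 + fixed 36 = 203.
All other subsets cost ≥ 197. Minimum total cost: 192.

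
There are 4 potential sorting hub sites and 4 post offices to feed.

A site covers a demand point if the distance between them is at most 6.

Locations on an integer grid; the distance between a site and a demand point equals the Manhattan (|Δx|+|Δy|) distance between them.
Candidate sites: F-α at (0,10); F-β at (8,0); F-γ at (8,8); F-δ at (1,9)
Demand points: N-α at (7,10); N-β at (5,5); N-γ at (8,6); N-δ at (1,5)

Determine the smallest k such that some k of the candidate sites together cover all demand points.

Coverage sets (demand points within 6 of each site):
  F-α: {N-δ}
  F-β: {N-γ}
  F-γ: {N-α, N-β, N-γ}
  F-δ: {N-δ}
No single site covers all 4 demand points.
But {F-α, F-γ} covers everything, so the minimum is 2.

2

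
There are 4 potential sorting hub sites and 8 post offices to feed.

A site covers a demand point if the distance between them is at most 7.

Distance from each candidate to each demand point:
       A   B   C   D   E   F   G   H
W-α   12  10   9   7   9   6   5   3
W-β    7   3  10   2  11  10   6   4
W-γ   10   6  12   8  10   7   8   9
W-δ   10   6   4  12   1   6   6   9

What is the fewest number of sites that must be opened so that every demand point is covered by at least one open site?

2

Coverage sets (demand points within 7 of each site):
  W-α: {D, F, G, H}
  W-β: {A, B, D, G, H}
  W-γ: {B, F}
  W-δ: {B, C, E, F, G}
No single site covers all 8 demand points.
But {W-β, W-δ} covers everything, so the minimum is 2.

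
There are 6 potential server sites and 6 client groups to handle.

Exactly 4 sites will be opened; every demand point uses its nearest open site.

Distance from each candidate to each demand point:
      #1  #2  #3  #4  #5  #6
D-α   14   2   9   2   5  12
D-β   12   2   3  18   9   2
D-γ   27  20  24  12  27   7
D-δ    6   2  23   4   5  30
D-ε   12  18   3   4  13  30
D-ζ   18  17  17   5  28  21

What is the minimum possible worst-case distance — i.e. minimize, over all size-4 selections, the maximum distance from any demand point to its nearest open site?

Open {D-α, D-β, D-γ, D-δ}.
  Farthest demand point is #1 at distance 6 (to D-δ); all others are ≤ 6.
With {D-α, D-β, D-δ, D-ε} the worst case is 6.
With {D-α, D-β, D-δ, D-ζ} the worst case is 6.
No size-4 selection achieves below 6.

6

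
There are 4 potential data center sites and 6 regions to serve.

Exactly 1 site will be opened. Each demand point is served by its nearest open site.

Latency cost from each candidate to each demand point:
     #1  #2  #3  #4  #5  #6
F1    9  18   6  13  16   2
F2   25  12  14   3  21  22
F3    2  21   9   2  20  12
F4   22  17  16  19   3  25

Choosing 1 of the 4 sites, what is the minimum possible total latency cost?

64

Open {F1}.
  #1→F1 9, #2→F1 18, #3→F1 6, #4→F1 13, #5→F1 16, #6→F1 2  ⇒ total 64.
Compare {F3}: total 66.
Compare {F2}: total 97.
No size-1 selection does better; minimum is 64.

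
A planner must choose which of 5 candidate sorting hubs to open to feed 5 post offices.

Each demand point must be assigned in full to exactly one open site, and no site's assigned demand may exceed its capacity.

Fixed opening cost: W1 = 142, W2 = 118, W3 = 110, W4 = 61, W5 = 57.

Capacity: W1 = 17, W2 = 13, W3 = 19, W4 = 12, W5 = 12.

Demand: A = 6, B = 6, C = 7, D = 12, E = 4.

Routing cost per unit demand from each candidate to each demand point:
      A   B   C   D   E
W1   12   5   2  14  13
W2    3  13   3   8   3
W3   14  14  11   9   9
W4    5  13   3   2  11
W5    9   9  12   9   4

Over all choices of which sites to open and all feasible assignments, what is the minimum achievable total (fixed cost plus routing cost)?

369

Open {W2, W4, W5}; cheapest assignment that respects the capacities:
  W2 (cap 13, load 13): A, C — cost 6×3 + 7×3 = 39
  W4 (cap 12, load 12): D — cost 12×2 = 24
  W5 (cap 12, load 10): B, E — cost 6×9 + 4×4 = 70
  Shipping 133, fixed 236 → total 369.
  Any other capacity-feasible assignment to {W2, W4, W5} ships for at least 133.
Compare {W1, W4, W5}: its best feasible assignment gives total 398.
Compare {W1, W2, W4}: its best feasible assignment gives total 419.
Every other set of open sites that can feasibly serve all demand totals ≥ 398 even under its best assignment. Minimum: 369.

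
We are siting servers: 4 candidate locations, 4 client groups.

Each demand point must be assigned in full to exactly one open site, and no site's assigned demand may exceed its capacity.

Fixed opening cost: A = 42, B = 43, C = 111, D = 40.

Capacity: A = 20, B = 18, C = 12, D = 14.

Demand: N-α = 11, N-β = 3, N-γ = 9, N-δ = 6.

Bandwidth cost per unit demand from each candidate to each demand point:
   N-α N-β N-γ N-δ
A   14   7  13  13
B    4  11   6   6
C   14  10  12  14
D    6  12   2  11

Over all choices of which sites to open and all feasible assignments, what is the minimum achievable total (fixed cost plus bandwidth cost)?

217

Open {B, D}; cheapest assignment that respects the capacities:
  B (cap 18, load 17): N-α, N-δ — cost 11×4 + 6×6 = 80
  D (cap 14, load 12): N-β, N-γ — cost 3×12 + 9×2 = 54
  Shipping 134, fixed 83 → total 217.
  Any other capacity-feasible assignment to {B, D} ships for at least 134.
Compare {A, B, D}: its best feasible assignment gives total 244.
Compare {A, B}: its best feasible assignment gives total 303.
Every other set of open sites that can feasibly serve all demand totals ≥ 244 even under its best assignment. Minimum: 217.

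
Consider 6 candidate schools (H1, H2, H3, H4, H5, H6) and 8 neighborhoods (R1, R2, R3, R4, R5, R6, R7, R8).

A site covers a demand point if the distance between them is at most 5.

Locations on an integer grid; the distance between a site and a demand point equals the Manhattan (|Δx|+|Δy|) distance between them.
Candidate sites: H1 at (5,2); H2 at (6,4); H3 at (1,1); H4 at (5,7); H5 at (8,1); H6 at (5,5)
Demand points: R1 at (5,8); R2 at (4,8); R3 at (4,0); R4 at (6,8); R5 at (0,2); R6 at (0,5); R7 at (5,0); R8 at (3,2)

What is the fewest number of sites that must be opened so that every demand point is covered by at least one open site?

2

Coverage sets (demand points within 5 of each site):
  H1: {R3, R5, R7, R8}
  H2: {R1, R4, R7, R8}
  H3: {R3, R5, R6, R7, R8}
  H4: {R1, R2, R4}
  H5: {R3, R7}
  H6: {R1, R2, R4, R6, R7, R8}
No single site covers all 8 demand points.
But {H1, H6} covers everything, so the minimum is 2.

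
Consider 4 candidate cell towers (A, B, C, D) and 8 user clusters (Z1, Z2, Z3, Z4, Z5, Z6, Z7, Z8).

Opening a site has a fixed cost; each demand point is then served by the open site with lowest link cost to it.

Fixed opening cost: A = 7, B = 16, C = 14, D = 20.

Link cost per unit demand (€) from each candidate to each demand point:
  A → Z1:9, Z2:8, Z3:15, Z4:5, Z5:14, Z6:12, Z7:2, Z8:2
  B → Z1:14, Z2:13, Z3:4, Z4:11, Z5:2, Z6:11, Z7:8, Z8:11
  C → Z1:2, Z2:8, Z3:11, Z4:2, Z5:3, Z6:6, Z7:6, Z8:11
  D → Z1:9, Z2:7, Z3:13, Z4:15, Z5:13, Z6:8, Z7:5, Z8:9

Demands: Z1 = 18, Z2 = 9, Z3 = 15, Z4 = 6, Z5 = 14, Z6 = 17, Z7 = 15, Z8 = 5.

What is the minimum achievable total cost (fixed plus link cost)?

387

Open {A, B, C}: assign each demand point to its cheapest open site.
  Z1→C 18×2=36, Z2→A 9×8=72, Z3→B 15×4=60, Z4→C 6×2=12, Z5→B 14×2=28, Z6→C 17×6=102, Z7→A 15×2=30, Z8→A 5×2=10
  link cost 350, fixed 37 → total 387.
Compare {A, B, C, D}: link cost 341 + fixed 57 = 398.
Compare {B, C, D}: link cost 421 + fixed 50 = 471.
Compare {B, C}: link cost 455 + fixed 30 = 485.
All other subsets cost ≥ 398. Minimum total cost: 387.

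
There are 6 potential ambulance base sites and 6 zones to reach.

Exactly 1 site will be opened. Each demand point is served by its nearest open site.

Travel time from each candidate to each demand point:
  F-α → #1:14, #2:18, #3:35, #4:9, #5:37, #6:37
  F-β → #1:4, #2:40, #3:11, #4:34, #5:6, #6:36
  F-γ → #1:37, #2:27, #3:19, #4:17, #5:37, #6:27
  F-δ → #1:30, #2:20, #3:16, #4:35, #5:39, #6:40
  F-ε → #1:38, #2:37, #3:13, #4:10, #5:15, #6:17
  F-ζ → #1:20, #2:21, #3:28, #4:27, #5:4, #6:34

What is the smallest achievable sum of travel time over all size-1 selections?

130

Open {F-ε}.
  #1→F-ε 38, #2→F-ε 37, #3→F-ε 13, #4→F-ε 10, #5→F-ε 15, #6→F-ε 17  ⇒ total 130.
Compare {F-β}: total 131.
Compare {F-ζ}: total 134.
No size-1 selection does better; minimum is 130.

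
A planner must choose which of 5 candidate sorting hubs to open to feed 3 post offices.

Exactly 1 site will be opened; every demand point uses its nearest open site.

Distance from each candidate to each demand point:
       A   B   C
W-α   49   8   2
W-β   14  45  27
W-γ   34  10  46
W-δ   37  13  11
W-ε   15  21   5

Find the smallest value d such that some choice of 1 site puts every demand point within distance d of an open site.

Open {W-ε}.
  Farthest demand point is B at distance 21 (to W-ε); all others are ≤ 21.
With {W-δ} the worst case is 37.
With {W-β} the worst case is 45.
No size-1 selection achieves below 21.

21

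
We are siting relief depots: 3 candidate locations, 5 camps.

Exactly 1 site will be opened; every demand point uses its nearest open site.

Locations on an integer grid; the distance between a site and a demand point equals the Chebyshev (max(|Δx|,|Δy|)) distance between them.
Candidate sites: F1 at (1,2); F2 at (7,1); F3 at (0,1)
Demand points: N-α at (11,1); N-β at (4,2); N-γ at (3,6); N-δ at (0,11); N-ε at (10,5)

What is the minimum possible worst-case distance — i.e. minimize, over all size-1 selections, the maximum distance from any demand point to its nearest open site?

Open {F1}.
  Farthest demand point is N-α at distance 10 (to F1); all others are ≤ 10.
With {F2} the worst case is 10.
With {F3} the worst case is 11.
No size-1 selection achieves below 10.

10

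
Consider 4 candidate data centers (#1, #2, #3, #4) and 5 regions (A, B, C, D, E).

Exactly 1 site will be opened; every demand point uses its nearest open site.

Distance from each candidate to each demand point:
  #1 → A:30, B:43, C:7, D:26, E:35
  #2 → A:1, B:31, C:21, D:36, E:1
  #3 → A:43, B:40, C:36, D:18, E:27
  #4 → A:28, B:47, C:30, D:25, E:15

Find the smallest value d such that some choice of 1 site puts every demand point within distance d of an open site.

36

Open {#2}.
  Farthest demand point is D at distance 36 (to #2); all others are ≤ 36.
With {#1} the worst case is 43.
With {#3} the worst case is 43.
No size-1 selection achieves below 36.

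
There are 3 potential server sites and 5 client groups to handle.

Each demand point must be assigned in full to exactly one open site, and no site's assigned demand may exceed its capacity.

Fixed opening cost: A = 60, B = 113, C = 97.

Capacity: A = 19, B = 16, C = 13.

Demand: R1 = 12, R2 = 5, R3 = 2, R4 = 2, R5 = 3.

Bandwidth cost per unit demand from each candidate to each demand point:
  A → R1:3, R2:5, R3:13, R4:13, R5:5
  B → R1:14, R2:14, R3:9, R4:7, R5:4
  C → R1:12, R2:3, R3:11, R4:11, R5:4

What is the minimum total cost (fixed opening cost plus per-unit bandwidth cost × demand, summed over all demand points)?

264

Open {A, C}; cheapest assignment that respects the capacities:
  A (cap 19, load 12): R1 — cost 12×3 = 36
  C (cap 13, load 12): R2, R3, R4, R5 — cost 5×3 + 2×11 + 2×11 + 3×4 = 71
  Shipping 107, fixed 157 → total 264.
  Any other capacity-feasible assignment to {A, C} ships for at least 107.
Compare {A, B}: its best feasible assignment gives total 278.
Compare {A, B, C}: its best feasible assignment gives total 365.
Every other set of open sites that can feasibly serve all demand totals ≥ 278 even under its best assignment. Minimum: 264.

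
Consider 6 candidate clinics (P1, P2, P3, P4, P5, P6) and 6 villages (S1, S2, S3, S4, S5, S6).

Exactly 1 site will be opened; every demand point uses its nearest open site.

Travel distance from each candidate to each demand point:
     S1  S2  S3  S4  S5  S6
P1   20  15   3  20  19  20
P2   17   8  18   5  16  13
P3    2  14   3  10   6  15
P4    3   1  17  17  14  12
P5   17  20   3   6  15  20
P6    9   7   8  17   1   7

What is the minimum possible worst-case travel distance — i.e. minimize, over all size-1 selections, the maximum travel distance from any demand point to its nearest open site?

15

Open {P3}.
  Farthest demand point is S6 at travel distance 15 (to P3); all others are ≤ 15.
With {P4} the worst case is 17.
With {P6} the worst case is 17.
No size-1 selection achieves below 15.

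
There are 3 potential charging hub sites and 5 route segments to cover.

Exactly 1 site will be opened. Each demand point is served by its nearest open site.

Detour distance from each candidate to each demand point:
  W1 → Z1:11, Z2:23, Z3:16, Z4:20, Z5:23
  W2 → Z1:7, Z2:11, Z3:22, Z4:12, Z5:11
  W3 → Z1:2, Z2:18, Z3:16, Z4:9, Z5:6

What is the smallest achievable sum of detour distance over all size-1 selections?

Open {W3}.
  Z1→W3 2, Z2→W3 18, Z3→W3 16, Z4→W3 9, Z5→W3 6  ⇒ total 51.
Compare {W2}: total 63.
Compare {W1}: total 93.

51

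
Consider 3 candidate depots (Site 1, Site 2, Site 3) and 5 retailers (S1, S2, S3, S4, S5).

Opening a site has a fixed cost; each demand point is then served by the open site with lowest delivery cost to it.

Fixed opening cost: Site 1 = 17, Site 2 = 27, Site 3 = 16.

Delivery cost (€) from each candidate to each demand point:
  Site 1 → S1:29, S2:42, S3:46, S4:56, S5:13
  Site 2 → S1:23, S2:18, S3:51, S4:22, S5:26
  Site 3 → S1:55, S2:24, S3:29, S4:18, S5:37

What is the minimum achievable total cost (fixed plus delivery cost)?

Open {Site 1, Site 3}: assign each demand point to its cheapest open site.
  S1→Site 1 29, S2→Site 3 24, S3→Site 3 29, S4→Site 3 18, S5→Site 1 13
  delivery cost 113, fixed 33 → total 146.
Compare {Site 2, Site 3}: delivery cost 114 + fixed 43 = 157.
Compare {Site 1, Site 2, Site 3}: delivery cost 101 + fixed 60 = 161.
Compare {Site 1, Site 2}: delivery cost 122 + fixed 44 = 166.
All other subsets cost ≥ 157. Minimum total cost: 146.

146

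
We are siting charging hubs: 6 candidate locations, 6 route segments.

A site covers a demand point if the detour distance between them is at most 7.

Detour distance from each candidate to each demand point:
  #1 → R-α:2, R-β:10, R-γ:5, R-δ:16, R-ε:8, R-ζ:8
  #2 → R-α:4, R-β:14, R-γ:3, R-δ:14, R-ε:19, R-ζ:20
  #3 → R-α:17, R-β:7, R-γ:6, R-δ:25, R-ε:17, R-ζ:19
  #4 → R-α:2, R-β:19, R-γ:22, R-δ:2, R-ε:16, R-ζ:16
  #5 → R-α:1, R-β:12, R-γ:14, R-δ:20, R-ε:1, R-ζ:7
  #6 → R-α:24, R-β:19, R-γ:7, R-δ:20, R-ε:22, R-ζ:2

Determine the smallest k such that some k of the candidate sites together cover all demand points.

3

Coverage sets (demand points within 7 of each site):
  #1: {R-α, R-γ}
  #2: {R-α, R-γ}
  #3: {R-β, R-γ}
  #4: {R-α, R-δ}
  #5: {R-α, R-ε, R-ζ}
  #6: {R-γ, R-ζ}
No 2 sites suffice: every size-2 union leaves at least one demand point uncovered.
But {#3, #4, #5} covers everything, so the minimum is 3.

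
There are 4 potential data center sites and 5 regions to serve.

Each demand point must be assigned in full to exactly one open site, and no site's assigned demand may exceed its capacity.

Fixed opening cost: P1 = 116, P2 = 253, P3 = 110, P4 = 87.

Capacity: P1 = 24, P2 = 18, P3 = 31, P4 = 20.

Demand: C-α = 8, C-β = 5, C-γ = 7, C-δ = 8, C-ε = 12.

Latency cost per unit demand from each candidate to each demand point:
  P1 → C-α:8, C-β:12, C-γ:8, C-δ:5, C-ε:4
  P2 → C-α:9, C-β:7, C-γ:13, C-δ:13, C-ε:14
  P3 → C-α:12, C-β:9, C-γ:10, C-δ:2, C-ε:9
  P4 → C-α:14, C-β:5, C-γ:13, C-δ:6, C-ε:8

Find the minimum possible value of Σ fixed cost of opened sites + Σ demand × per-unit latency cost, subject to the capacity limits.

Open {P1, P3}; cheapest assignment that respects the capacities:
  P1 (cap 24, load 20): C-α, C-ε — cost 8×8 + 12×4 = 112
  P3 (cap 31, load 20): C-β, C-γ, C-δ — cost 5×9 + 7×10 + 8×2 = 131
  Shipping 243, fixed 226 → total 469.
  Any other capacity-feasible assignment to {P1, P3} ships for at least 243.
Compare {P1, P4}: its best feasible assignment gives total 479.
Compare {P3, P4}: its best feasible assignment gives total 500.
Every other set of open sites that can feasibly serve all demand totals ≥ 479 even under its best assignment. Minimum: 469.

469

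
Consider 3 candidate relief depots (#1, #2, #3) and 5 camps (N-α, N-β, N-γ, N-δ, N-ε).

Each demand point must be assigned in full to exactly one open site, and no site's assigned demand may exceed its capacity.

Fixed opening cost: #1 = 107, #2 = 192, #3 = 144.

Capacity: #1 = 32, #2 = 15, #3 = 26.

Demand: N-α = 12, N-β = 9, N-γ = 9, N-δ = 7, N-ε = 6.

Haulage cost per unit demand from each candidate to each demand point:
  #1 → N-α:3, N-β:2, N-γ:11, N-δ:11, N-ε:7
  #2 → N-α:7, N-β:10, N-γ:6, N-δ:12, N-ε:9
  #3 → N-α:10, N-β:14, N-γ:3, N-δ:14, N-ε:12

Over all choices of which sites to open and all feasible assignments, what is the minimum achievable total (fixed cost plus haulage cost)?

Open {#1, #3}; cheapest assignment that respects the capacities:
  #1 (cap 32, load 27): N-α, N-β, N-ε — cost 12×3 + 9×2 + 6×7 = 96
  #3 (cap 26, load 16): N-γ, N-δ — cost 9×3 + 7×14 = 125
  Shipping 221, fixed 251 → total 472.
  Any other capacity-feasible assignment to {#1, #3} ships for at least 221.
Compare {#1, #2}: its best feasible assignment gives total 538.
Compare {#1, #2, #3}: its best feasible assignment gives total 650.
Every other set of open sites that can feasibly serve all demand totals ≥ 538 even under its best assignment. Minimum: 472.

472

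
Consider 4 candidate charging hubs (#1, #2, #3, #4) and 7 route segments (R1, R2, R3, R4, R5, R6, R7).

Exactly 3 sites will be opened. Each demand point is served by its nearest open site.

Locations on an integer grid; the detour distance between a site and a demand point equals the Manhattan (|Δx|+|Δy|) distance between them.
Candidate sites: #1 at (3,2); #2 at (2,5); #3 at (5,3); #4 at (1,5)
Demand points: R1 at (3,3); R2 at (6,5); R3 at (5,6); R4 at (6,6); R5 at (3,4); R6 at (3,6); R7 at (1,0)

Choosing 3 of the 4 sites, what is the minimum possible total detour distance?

19

Open {#1, #2, #3}.
  R1→#1 1, R2→#3 3, R3→#3 3, R4→#3 4, R5→#1 2, R6→#2 2, R7→#1 4  ⇒ total 19.
Compare {#1, #3, #4}: total 20.
Compare {#2, #3, #4}: total 21.
No size-3 selection does better; minimum is 19.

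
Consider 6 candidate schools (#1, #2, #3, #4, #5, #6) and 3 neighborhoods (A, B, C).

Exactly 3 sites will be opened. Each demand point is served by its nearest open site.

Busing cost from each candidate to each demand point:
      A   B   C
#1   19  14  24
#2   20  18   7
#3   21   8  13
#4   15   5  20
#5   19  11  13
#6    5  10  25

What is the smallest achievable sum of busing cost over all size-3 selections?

Open {#2, #4, #6}.
  A→#6 5, B→#4 5, C→#2 7  ⇒ total 17.
Compare {#2, #3, #6}: total 20.
Compare {#1, #2, #6}: total 22.
No size-3 selection does better; minimum is 17.

17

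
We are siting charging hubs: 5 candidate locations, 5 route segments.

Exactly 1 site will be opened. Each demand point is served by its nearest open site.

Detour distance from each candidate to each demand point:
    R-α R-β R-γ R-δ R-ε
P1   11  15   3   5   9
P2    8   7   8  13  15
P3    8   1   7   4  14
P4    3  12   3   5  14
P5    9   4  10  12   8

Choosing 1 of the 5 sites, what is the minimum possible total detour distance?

34

Open {P3}.
  R-α→P3 8, R-β→P3 1, R-γ→P3 7, R-δ→P3 4, R-ε→P3 14  ⇒ total 34.
Compare {P4}: total 37.
Compare {P1}: total 43.
No size-1 selection does better; minimum is 34.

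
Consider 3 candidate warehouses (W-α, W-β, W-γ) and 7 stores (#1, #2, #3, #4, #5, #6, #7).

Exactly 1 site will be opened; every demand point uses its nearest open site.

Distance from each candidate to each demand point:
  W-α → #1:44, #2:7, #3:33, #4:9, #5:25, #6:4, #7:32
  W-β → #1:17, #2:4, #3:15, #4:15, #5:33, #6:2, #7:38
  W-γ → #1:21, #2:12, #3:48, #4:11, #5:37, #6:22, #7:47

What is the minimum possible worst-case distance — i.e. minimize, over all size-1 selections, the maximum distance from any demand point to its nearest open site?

Open {W-β}.
  Farthest demand point is #7 at distance 38 (to W-β); all others are ≤ 38.
With {W-α} the worst case is 44.
With {W-γ} the worst case is 48.
No size-1 selection achieves below 38.

38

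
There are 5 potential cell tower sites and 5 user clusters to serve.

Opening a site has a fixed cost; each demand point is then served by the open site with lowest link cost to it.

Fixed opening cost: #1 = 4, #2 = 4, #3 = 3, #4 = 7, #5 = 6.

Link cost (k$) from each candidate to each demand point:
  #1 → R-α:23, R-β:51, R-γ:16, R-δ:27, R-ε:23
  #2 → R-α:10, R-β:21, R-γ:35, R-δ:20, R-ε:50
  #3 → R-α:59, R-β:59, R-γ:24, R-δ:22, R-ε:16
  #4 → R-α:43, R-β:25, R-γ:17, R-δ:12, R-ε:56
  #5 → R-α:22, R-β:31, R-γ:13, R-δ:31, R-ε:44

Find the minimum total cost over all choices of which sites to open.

Open {#2, #3, #4}: assign each demand point to its cheapest open site.
  R-α→#2 10, R-β→#2 21, R-γ→#4 17, R-δ→#4 12, R-ε→#3 16
  link cost 76, fixed 14 → total 90.
Compare {#2, #3, #4, #5}: link cost 72 + fixed 20 = 92.
Compare {#2, #3, #5}: link cost 80 + fixed 13 = 93.
Compare {#1, #2, #3, #4}: link cost 75 + fixed 18 = 93.
All other subsets cost ≥ 92. Minimum total cost: 90.

90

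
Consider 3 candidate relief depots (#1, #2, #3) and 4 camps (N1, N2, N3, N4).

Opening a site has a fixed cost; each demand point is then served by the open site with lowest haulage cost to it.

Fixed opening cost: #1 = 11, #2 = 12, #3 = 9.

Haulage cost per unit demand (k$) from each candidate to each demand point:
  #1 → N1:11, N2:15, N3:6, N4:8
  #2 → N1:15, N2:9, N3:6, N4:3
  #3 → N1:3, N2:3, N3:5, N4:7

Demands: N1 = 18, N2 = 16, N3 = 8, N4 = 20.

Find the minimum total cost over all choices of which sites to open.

Open {#2, #3}: assign each demand point to its cheapest open site.
  N1→#3 18×3=54, N2→#3 16×3=48, N3→#3 8×5=40, N4→#2 20×3=60
  haulage cost 202, fixed 21 → total 223.
Compare {#1, #2, #3}: haulage cost 202 + fixed 32 = 234.
Compare {#3}: haulage cost 282 + fixed 9 = 291.
Compare {#1, #3}: haulage cost 282 + fixed 20 = 302.
All other subsets cost ≥ 234. Minimum total cost: 223.

223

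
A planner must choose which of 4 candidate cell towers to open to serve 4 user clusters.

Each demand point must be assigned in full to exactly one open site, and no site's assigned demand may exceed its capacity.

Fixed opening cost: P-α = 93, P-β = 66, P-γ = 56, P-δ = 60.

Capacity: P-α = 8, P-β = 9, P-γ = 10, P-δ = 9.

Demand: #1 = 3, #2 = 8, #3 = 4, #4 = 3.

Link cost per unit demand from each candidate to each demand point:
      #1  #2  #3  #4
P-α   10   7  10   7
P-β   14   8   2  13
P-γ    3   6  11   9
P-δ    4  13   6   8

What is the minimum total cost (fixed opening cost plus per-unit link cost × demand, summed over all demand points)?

266

Open {P-β, P-γ}; cheapest assignment that respects the capacities:
  P-β (cap 9, load 8): #2 — cost 8×8 = 64
  P-γ (cap 10, load 10): #1, #3, #4 — cost 3×3 + 4×11 + 3×9 = 80
  Shipping 144, fixed 122 → total 266.
  Any other capacity-feasible assignment to {P-β, P-γ} ships for at least 144.
Compare {P-β, P-γ, P-δ}: its best feasible assignment gives total 274.
Compare {P-α, P-γ}: its best feasible assignment gives total 285.
Every other set of open sites that can feasibly serve all demand totals ≥ 274 even under its best assignment. Minimum: 266.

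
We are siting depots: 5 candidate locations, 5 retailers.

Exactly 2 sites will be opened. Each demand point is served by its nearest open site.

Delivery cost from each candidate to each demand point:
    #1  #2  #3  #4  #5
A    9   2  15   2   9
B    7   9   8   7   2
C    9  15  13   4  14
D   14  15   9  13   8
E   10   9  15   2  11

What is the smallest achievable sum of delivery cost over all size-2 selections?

Open {A, B}.
  #1→B 7, #2→A 2, #3→B 8, #4→A 2, #5→B 2  ⇒ total 21.
Compare {B, E}: total 28.
Compare {A, D}: total 30.
No size-2 selection does better; minimum is 21.

21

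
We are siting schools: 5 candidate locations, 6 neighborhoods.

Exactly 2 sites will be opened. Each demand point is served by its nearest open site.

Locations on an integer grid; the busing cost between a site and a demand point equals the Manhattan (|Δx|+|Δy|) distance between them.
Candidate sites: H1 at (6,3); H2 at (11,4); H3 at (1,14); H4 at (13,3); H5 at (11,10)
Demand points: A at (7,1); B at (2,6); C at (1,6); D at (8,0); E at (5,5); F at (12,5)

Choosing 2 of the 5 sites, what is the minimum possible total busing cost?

28

Open {H1, H2}.
  A→H1 3, B→H1 7, C→H1 8, D→H1 5, E→H1 3, F→H2 2  ⇒ total 28.
Compare {H1, H4}: total 29.
Compare {H1, H5}: total 32.
No size-2 selection does better; minimum is 28.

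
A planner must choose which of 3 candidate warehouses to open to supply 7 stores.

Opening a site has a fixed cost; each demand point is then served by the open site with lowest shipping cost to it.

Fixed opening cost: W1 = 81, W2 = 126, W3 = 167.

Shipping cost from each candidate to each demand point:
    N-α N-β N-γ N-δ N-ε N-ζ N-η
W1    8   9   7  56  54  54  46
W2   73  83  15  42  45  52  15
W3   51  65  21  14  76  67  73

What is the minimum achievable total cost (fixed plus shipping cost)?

315

Open {W1}: assign each demand point to its cheapest open site.
  N-α→W1 8, N-β→W1 9, N-γ→W1 7, N-δ→W1 56, N-ε→W1 54, N-ζ→W1 54, N-η→W1 46
  shipping cost 234, fixed 81 → total 315.
Compare {W1, W2}: shipping cost 178 + fixed 207 = 385.
Compare {W1, W3}: shipping cost 192 + fixed 248 = 440.
Compare {W2}: shipping cost 325 + fixed 126 = 451.
All other subsets cost ≥ 385. Minimum total cost: 315.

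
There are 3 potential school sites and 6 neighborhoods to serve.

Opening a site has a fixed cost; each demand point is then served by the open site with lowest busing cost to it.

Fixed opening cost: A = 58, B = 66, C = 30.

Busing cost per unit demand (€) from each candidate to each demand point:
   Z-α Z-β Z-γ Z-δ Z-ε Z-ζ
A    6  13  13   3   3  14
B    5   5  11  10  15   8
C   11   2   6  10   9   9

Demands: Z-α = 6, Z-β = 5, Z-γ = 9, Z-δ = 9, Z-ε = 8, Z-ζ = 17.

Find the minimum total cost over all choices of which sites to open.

392

Open {A, C}: assign each demand point to its cheapest open site.
  Z-α→A 6×6=36, Z-β→C 5×2=10, Z-γ→C 9×6=54, Z-δ→A 9×3=27, Z-ε→A 8×3=24, Z-ζ→C 17×9=153
  busing cost 304, fixed 88 → total 392.
Compare {A, B, C}: busing cost 281 + fixed 154 = 435.
Compare {A, B}: busing cost 341 + fixed 124 = 465.
Compare {C}: busing cost 445 + fixed 30 = 475.
All other subsets cost ≥ 435. Minimum total cost: 392.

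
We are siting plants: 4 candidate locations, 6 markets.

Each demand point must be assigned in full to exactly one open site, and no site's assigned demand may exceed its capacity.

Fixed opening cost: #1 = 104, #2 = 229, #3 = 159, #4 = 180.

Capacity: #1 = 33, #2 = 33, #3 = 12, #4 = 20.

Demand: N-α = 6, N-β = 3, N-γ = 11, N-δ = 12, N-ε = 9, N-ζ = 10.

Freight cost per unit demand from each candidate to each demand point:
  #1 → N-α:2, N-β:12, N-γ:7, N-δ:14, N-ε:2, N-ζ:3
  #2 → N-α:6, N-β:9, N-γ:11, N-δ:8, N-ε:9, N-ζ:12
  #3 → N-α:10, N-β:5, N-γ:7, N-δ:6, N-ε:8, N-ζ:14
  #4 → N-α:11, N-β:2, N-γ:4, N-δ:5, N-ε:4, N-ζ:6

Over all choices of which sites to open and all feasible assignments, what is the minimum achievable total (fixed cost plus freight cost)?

Open {#1, #4}; cheapest assignment that respects the capacities:
  #1 (cap 33, load 33): N-β, N-γ, N-ε, N-ζ — cost 3×12 + 11×7 + 9×2 + 10×3 = 161
  #4 (cap 20, load 18): N-α, N-δ — cost 6×11 + 12×5 = 126
  Shipping 287, fixed 284 → total 571.
  Any other capacity-feasible assignment to {#1, #4} ships for at least 287.
Compare {#1, #2}: its best feasible assignment gives total 617.
Compare {#1, #3, #4}: its best feasible assignment gives total 625.
Every other set of open sites that can feasibly serve all demand totals ≥ 617 even under its best assignment. Minimum: 571.

571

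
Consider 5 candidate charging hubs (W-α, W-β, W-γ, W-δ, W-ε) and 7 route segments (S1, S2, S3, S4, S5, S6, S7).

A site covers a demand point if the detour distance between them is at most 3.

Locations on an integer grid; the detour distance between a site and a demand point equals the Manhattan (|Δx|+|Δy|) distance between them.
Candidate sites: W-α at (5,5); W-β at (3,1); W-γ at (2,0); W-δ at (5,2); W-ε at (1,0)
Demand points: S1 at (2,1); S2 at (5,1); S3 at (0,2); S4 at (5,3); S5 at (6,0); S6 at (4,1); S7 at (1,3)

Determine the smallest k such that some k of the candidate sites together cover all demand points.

Coverage sets (demand points within 3 of each site):
  W-α: {S4}
  W-β: {S1, S2, S6}
  W-γ: {S1, S6}
  W-δ: {S2, S4, S5, S6}
  W-ε: {S1, S3, S7}
No single site covers all 7 demand points.
But {W-δ, W-ε} covers everything, so the minimum is 2.

2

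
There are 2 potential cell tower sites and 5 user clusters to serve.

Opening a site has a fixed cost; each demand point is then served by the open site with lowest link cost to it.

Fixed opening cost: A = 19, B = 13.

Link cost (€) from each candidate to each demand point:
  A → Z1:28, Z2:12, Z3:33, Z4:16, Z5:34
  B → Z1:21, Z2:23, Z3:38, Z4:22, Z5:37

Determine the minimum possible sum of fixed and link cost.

Open {A}: assign each demand point to its cheapest open site.
  Z1→A 28, Z2→A 12, Z3→A 33, Z4→A 16, Z5→A 34
  link cost 123, fixed 19 → total 142.
Compare {A, B}: link cost 116 + fixed 32 = 148.
Compare {B}: link cost 141 + fixed 13 = 154.

142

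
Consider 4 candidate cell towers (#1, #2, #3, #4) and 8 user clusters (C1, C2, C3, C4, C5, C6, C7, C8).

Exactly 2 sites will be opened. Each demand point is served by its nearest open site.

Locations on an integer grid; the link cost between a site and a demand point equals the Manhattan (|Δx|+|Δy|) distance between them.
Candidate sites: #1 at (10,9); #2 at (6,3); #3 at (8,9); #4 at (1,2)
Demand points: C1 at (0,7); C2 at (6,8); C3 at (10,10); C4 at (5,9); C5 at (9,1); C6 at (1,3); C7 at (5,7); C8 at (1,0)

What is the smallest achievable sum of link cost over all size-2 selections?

Open {#3, #4}.
  C1→#4 6, C2→#3 3, C3→#3 3, C4→#3 3, C5→#3 9, C6→#4 1, C7→#3 5, C8→#4 2  ⇒ total 32.
Compare {#1, #4}: total 36.
Compare {#2, #3}: total 42.
No size-2 selection does better; minimum is 32.

32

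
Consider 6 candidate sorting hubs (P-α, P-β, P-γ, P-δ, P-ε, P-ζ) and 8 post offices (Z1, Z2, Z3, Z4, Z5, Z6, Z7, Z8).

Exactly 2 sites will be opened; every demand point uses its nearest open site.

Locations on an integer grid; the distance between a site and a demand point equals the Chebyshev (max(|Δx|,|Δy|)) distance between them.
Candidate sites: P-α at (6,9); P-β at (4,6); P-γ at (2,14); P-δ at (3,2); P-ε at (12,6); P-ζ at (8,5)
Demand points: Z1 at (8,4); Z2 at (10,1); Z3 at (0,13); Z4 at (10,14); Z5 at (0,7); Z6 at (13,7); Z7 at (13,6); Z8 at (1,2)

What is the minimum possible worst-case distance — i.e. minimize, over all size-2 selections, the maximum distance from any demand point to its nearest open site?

Open {P-α, P-β}.
  Farthest demand point is Z6 at distance 7 (to P-α); all others are ≤ 7.
With {P-α, P-δ} the worst case is 7.
With {P-α, P-ε} the worst case is 7.
No size-2 selection achieves below 7.

7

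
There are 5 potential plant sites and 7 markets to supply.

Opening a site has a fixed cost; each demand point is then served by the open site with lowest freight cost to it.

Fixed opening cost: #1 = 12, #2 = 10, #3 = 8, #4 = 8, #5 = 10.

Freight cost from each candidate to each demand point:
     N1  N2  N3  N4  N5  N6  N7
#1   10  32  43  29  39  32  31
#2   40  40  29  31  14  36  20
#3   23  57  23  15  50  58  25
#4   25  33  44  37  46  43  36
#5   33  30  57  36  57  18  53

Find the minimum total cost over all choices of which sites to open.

Open {#1, #2, #3, #5}: assign each demand point to its cheapest open site.
  N1→#1 10, N2→#5 30, N3→#3 23, N4→#3 15, N5→#2 14, N6→#5 18, N7→#2 20
  freight cost 130, fixed 40 → total 170.
Compare {#2, #3, #5}: freight cost 143 + fixed 28 = 171.
Compare {#1, #2, #3}: freight cost 146 + fixed 30 = 176.
Compare {#1, #2, #3, #4, #5}: freight cost 130 + fixed 48 = 178.
All other subsets cost ≥ 171. Minimum total cost: 170.

170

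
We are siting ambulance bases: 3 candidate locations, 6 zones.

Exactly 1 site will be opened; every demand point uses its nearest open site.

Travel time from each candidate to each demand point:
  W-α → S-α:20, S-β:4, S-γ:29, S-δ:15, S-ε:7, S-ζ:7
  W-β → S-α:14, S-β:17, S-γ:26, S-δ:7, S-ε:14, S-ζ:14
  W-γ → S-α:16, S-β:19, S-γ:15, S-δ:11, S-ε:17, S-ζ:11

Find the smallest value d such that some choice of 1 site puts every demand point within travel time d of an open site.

19

Open {W-γ}.
  Farthest demand point is S-β at travel time 19 (to W-γ); all others are ≤ 19.
With {W-β} the worst case is 26.
With {W-α} the worst case is 29.
No size-1 selection achieves below 19.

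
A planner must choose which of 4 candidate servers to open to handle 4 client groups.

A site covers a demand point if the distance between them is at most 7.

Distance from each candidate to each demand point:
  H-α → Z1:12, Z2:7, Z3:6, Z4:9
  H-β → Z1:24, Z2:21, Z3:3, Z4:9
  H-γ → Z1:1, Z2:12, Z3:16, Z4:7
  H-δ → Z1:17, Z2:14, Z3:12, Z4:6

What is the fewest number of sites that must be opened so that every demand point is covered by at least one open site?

2

Coverage sets (demand points within 7 of each site):
  H-α: {Z2, Z3}
  H-β: {Z3}
  H-γ: {Z1, Z4}
  H-δ: {Z4}
No single site covers all 4 demand points.
But {H-α, H-γ} covers everything, so the minimum is 2.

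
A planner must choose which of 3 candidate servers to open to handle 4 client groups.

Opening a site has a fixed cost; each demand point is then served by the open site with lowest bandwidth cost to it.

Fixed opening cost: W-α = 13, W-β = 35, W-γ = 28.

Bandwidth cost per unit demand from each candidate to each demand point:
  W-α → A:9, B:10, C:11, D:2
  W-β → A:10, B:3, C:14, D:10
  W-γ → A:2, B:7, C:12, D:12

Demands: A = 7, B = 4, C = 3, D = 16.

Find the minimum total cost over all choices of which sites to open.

148

Open {W-α, W-γ}: assign each demand point to its cheapest open site.
  A→W-γ 7×2=14, B→W-γ 4×7=28, C→W-α 3×11=33, D→W-α 16×2=32
  bandwidth cost 107, fixed 41 → total 148.
Compare {W-α, W-β, W-γ}: bandwidth cost 91 + fixed 76 = 167.
Compare {W-α}: bandwidth cost 168 + fixed 13 = 181.
Compare {W-α, W-β}: bandwidth cost 140 + fixed 48 = 188.
All other subsets cost ≥ 167. Minimum total cost: 148.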